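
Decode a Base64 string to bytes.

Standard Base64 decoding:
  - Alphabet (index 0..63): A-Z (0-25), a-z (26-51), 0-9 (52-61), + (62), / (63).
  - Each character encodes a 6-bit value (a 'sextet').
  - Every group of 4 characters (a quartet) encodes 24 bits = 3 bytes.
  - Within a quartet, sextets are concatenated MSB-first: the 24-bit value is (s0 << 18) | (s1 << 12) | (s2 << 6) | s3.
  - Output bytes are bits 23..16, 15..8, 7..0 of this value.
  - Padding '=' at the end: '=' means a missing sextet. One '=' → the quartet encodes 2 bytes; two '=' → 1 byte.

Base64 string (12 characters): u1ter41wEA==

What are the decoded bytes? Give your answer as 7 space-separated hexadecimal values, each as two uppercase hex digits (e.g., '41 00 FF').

After char 0 ('u'=46): chars_in_quartet=1 acc=0x2E bytes_emitted=0
After char 1 ('1'=53): chars_in_quartet=2 acc=0xBB5 bytes_emitted=0
After char 2 ('t'=45): chars_in_quartet=3 acc=0x2ED6D bytes_emitted=0
After char 3 ('e'=30): chars_in_quartet=4 acc=0xBB5B5E -> emit BB 5B 5E, reset; bytes_emitted=3
After char 4 ('r'=43): chars_in_quartet=1 acc=0x2B bytes_emitted=3
After char 5 ('4'=56): chars_in_quartet=2 acc=0xAF8 bytes_emitted=3
After char 6 ('1'=53): chars_in_quartet=3 acc=0x2BE35 bytes_emitted=3
After char 7 ('w'=48): chars_in_quartet=4 acc=0xAF8D70 -> emit AF 8D 70, reset; bytes_emitted=6
After char 8 ('E'=4): chars_in_quartet=1 acc=0x4 bytes_emitted=6
After char 9 ('A'=0): chars_in_quartet=2 acc=0x100 bytes_emitted=6
Padding '==': partial quartet acc=0x100 -> emit 10; bytes_emitted=7

Answer: BB 5B 5E AF 8D 70 10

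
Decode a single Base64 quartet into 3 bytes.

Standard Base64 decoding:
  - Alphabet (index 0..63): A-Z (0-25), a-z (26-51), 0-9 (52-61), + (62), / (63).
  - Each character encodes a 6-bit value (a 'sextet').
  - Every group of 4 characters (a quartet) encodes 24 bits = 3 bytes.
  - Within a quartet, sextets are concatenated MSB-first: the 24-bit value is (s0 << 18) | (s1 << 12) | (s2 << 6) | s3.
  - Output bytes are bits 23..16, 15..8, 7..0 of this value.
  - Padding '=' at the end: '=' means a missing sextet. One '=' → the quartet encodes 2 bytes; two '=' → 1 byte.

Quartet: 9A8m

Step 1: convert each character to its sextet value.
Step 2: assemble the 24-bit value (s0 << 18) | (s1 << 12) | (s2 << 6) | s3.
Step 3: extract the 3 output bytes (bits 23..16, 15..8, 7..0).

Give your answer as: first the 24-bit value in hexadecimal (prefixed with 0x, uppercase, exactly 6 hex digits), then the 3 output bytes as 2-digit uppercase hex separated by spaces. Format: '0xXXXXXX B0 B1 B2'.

Sextets: 9=61, A=0, 8=60, m=38
24-bit: (61<<18) | (0<<12) | (60<<6) | 38
      = 0xF40000 | 0x000000 | 0x000F00 | 0x000026
      = 0xF40F26
Bytes: (v>>16)&0xFF=F4, (v>>8)&0xFF=0F, v&0xFF=26

Answer: 0xF40F26 F4 0F 26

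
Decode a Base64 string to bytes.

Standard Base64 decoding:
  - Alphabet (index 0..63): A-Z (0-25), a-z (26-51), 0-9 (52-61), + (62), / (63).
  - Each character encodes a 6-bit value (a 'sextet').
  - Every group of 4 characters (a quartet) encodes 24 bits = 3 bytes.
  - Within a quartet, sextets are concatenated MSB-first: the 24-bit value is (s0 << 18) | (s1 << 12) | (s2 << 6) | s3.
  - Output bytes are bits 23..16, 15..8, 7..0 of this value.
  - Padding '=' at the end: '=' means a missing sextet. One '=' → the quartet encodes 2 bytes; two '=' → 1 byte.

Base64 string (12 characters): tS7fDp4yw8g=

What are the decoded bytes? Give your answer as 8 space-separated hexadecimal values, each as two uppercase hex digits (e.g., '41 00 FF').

Answer: B5 2E DF 0E 9E 32 C3 C8

Derivation:
After char 0 ('t'=45): chars_in_quartet=1 acc=0x2D bytes_emitted=0
After char 1 ('S'=18): chars_in_quartet=2 acc=0xB52 bytes_emitted=0
After char 2 ('7'=59): chars_in_quartet=3 acc=0x2D4BB bytes_emitted=0
After char 3 ('f'=31): chars_in_quartet=4 acc=0xB52EDF -> emit B5 2E DF, reset; bytes_emitted=3
After char 4 ('D'=3): chars_in_quartet=1 acc=0x3 bytes_emitted=3
After char 5 ('p'=41): chars_in_quartet=2 acc=0xE9 bytes_emitted=3
After char 6 ('4'=56): chars_in_quartet=3 acc=0x3A78 bytes_emitted=3
After char 7 ('y'=50): chars_in_quartet=4 acc=0xE9E32 -> emit 0E 9E 32, reset; bytes_emitted=6
After char 8 ('w'=48): chars_in_quartet=1 acc=0x30 bytes_emitted=6
After char 9 ('8'=60): chars_in_quartet=2 acc=0xC3C bytes_emitted=6
After char 10 ('g'=32): chars_in_quartet=3 acc=0x30F20 bytes_emitted=6
Padding '=': partial quartet acc=0x30F20 -> emit C3 C8; bytes_emitted=8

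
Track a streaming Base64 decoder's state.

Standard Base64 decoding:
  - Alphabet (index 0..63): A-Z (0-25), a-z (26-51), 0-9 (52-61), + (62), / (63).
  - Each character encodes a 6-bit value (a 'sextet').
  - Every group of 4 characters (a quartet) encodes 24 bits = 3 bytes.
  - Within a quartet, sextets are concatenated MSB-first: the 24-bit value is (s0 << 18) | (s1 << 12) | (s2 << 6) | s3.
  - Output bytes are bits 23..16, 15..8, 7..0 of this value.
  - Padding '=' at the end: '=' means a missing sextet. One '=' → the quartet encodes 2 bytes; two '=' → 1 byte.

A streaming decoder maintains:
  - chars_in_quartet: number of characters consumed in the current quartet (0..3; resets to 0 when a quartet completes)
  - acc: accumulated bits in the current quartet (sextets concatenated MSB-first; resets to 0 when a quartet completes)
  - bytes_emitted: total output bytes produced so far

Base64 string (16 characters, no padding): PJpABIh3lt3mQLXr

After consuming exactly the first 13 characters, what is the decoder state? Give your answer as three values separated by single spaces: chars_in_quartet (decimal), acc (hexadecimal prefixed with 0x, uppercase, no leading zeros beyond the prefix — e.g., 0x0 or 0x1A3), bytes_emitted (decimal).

After char 0 ('P'=15): chars_in_quartet=1 acc=0xF bytes_emitted=0
After char 1 ('J'=9): chars_in_quartet=2 acc=0x3C9 bytes_emitted=0
After char 2 ('p'=41): chars_in_quartet=3 acc=0xF269 bytes_emitted=0
After char 3 ('A'=0): chars_in_quartet=4 acc=0x3C9A40 -> emit 3C 9A 40, reset; bytes_emitted=3
After char 4 ('B'=1): chars_in_quartet=1 acc=0x1 bytes_emitted=3
After char 5 ('I'=8): chars_in_quartet=2 acc=0x48 bytes_emitted=3
After char 6 ('h'=33): chars_in_quartet=3 acc=0x1221 bytes_emitted=3
After char 7 ('3'=55): chars_in_quartet=4 acc=0x48877 -> emit 04 88 77, reset; bytes_emitted=6
After char 8 ('l'=37): chars_in_quartet=1 acc=0x25 bytes_emitted=6
After char 9 ('t'=45): chars_in_quartet=2 acc=0x96D bytes_emitted=6
After char 10 ('3'=55): chars_in_quartet=3 acc=0x25B77 bytes_emitted=6
After char 11 ('m'=38): chars_in_quartet=4 acc=0x96DDE6 -> emit 96 DD E6, reset; bytes_emitted=9
After char 12 ('Q'=16): chars_in_quartet=1 acc=0x10 bytes_emitted=9

Answer: 1 0x10 9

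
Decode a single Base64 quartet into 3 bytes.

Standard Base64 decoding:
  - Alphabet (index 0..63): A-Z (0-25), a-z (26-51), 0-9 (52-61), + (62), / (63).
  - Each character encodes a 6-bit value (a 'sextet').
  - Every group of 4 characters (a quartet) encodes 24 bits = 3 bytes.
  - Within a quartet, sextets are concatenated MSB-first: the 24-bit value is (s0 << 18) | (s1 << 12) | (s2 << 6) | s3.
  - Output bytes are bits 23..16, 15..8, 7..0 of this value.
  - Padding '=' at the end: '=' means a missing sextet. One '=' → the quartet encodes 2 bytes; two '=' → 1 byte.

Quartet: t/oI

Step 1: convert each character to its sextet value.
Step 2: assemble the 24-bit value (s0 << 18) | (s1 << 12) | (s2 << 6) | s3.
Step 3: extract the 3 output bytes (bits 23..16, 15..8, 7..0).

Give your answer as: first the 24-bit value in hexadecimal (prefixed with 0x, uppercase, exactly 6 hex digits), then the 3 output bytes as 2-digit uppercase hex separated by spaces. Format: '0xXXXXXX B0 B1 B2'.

Sextets: t=45, /=63, o=40, I=8
24-bit: (45<<18) | (63<<12) | (40<<6) | 8
      = 0xB40000 | 0x03F000 | 0x000A00 | 0x000008
      = 0xB7FA08
Bytes: (v>>16)&0xFF=B7, (v>>8)&0xFF=FA, v&0xFF=08

Answer: 0xB7FA08 B7 FA 08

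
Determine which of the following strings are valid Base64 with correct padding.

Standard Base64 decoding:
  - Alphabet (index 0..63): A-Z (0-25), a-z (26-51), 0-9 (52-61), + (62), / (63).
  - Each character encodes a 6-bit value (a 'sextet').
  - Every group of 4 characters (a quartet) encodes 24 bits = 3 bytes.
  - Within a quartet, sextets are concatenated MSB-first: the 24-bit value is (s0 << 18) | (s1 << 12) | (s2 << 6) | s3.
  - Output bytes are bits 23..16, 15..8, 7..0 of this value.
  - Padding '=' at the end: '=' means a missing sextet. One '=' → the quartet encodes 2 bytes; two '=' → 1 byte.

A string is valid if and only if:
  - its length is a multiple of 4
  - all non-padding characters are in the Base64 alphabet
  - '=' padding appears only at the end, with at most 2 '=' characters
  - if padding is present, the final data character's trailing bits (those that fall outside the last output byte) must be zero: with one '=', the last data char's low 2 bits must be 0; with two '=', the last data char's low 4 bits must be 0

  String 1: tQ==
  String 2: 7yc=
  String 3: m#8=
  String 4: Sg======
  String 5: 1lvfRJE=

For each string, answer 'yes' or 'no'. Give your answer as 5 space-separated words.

String 1: 'tQ==' → valid
String 2: '7yc=' → valid
String 3: 'm#8=' → invalid (bad char(s): ['#'])
String 4: 'Sg======' → invalid (6 pad chars (max 2))
String 5: '1lvfRJE=' → valid

Answer: yes yes no no yes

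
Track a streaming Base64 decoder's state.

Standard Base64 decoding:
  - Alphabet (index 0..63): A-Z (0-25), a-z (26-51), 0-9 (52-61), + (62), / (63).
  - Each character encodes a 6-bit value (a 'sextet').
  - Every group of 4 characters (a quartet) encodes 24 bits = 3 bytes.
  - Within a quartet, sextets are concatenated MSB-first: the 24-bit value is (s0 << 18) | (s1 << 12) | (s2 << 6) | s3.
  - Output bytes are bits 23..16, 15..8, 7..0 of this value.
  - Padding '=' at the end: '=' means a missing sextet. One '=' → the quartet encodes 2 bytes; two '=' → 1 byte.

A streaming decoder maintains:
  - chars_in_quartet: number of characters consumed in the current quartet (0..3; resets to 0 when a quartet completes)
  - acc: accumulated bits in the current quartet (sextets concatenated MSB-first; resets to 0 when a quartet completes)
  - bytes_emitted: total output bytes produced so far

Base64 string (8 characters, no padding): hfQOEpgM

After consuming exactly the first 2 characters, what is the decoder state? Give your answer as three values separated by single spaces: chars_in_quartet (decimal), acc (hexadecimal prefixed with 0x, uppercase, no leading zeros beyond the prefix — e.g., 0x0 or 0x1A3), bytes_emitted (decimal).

Answer: 2 0x85F 0

Derivation:
After char 0 ('h'=33): chars_in_quartet=1 acc=0x21 bytes_emitted=0
After char 1 ('f'=31): chars_in_quartet=2 acc=0x85F bytes_emitted=0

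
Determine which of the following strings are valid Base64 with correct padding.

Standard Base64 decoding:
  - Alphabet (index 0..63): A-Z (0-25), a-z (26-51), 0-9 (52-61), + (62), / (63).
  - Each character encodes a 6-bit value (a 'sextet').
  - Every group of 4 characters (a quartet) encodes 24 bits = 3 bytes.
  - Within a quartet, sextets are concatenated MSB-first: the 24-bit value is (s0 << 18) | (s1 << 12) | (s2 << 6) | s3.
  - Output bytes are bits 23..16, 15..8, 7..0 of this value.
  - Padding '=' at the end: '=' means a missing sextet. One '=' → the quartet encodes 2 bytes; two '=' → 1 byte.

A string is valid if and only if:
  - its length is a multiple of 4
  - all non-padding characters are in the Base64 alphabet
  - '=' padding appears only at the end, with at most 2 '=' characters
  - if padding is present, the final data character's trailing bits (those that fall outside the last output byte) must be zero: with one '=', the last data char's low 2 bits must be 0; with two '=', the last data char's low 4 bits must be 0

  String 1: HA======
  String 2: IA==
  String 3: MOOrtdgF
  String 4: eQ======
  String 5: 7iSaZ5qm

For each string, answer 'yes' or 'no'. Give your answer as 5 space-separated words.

Answer: no yes yes no yes

Derivation:
String 1: 'HA======' → invalid (6 pad chars (max 2))
String 2: 'IA==' → valid
String 3: 'MOOrtdgF' → valid
String 4: 'eQ======' → invalid (6 pad chars (max 2))
String 5: '7iSaZ5qm' → valid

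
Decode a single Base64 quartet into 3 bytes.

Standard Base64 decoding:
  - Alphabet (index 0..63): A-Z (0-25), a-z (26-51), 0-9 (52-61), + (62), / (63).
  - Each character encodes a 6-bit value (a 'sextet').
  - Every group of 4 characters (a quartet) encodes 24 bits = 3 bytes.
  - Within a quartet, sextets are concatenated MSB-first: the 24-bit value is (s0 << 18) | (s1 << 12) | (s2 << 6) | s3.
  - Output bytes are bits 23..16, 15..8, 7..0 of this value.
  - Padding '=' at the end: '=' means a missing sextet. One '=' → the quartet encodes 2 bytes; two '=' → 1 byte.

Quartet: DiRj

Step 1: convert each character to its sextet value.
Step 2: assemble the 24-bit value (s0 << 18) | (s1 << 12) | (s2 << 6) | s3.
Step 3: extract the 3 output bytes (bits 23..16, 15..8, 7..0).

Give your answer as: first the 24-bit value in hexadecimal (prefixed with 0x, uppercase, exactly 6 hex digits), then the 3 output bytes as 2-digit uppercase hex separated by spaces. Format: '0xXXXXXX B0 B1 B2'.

Answer: 0x0E2463 0E 24 63

Derivation:
Sextets: D=3, i=34, R=17, j=35
24-bit: (3<<18) | (34<<12) | (17<<6) | 35
      = 0x0C0000 | 0x022000 | 0x000440 | 0x000023
      = 0x0E2463
Bytes: (v>>16)&0xFF=0E, (v>>8)&0xFF=24, v&0xFF=63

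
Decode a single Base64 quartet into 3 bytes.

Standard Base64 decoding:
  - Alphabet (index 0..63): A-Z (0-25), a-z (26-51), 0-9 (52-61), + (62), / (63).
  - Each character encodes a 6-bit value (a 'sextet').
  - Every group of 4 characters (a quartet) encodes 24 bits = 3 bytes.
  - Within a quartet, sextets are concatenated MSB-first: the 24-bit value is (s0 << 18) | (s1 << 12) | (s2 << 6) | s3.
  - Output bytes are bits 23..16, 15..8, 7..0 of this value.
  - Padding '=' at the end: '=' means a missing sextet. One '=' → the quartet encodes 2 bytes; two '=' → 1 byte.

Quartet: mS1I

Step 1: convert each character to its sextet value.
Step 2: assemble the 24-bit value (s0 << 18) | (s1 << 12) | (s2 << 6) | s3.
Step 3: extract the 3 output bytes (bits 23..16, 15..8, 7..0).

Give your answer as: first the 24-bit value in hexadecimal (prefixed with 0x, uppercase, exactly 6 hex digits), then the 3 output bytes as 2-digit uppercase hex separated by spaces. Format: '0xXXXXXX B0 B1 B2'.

Answer: 0x992D48 99 2D 48

Derivation:
Sextets: m=38, S=18, 1=53, I=8
24-bit: (38<<18) | (18<<12) | (53<<6) | 8
      = 0x980000 | 0x012000 | 0x000D40 | 0x000008
      = 0x992D48
Bytes: (v>>16)&0xFF=99, (v>>8)&0xFF=2D, v&0xFF=48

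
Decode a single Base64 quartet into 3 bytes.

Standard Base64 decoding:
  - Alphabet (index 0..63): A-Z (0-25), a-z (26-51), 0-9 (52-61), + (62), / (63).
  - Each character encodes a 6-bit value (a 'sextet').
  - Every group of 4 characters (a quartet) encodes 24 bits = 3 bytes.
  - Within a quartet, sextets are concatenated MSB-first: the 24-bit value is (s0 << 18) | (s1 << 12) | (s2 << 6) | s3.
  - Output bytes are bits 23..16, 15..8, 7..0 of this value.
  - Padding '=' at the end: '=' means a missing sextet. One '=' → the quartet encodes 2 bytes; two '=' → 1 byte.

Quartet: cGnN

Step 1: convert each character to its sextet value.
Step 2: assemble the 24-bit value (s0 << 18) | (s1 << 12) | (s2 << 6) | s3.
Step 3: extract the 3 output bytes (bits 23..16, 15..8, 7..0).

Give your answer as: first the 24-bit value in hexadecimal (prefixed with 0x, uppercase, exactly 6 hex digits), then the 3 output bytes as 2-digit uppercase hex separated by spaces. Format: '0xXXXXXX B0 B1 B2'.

Sextets: c=28, G=6, n=39, N=13
24-bit: (28<<18) | (6<<12) | (39<<6) | 13
      = 0x700000 | 0x006000 | 0x0009C0 | 0x00000D
      = 0x7069CD
Bytes: (v>>16)&0xFF=70, (v>>8)&0xFF=69, v&0xFF=CD

Answer: 0x7069CD 70 69 CD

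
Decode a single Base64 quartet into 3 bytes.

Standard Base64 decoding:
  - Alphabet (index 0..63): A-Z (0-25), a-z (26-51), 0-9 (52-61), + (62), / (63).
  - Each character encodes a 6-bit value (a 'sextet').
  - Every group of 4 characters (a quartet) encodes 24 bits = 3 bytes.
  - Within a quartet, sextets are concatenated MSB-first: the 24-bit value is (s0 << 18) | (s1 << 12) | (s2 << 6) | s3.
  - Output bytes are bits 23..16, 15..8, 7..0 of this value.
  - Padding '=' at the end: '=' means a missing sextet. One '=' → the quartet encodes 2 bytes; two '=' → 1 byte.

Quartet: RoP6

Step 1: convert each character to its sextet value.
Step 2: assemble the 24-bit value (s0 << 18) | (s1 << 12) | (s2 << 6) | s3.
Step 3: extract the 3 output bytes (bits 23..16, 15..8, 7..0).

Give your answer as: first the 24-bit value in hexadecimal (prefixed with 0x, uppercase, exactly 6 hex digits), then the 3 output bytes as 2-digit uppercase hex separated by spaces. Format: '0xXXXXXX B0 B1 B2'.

Answer: 0x4683FA 46 83 FA

Derivation:
Sextets: R=17, o=40, P=15, 6=58
24-bit: (17<<18) | (40<<12) | (15<<6) | 58
      = 0x440000 | 0x028000 | 0x0003C0 | 0x00003A
      = 0x4683FA
Bytes: (v>>16)&0xFF=46, (v>>8)&0xFF=83, v&0xFF=FA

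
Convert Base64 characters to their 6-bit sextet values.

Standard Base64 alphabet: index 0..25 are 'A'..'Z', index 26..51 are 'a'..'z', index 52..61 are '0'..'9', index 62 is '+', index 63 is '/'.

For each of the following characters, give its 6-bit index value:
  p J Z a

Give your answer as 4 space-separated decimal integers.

Answer: 41 9 25 26

Derivation:
'p': a..z range, 26 + ord('p') − ord('a') = 41
'J': A..Z range, ord('J') − ord('A') = 9
'Z': A..Z range, ord('Z') − ord('A') = 25
'a': a..z range, 26 + ord('a') − ord('a') = 26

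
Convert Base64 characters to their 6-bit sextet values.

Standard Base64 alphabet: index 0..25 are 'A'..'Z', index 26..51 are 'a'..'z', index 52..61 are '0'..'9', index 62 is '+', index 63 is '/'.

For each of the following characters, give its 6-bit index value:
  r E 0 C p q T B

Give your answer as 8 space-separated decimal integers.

Answer: 43 4 52 2 41 42 19 1

Derivation:
'r': a..z range, 26 + ord('r') − ord('a') = 43
'E': A..Z range, ord('E') − ord('A') = 4
'0': 0..9 range, 52 + ord('0') − ord('0') = 52
'C': A..Z range, ord('C') − ord('A') = 2
'p': a..z range, 26 + ord('p') − ord('a') = 41
'q': a..z range, 26 + ord('q') − ord('a') = 42
'T': A..Z range, ord('T') − ord('A') = 19
'B': A..Z range, ord('B') − ord('A') = 1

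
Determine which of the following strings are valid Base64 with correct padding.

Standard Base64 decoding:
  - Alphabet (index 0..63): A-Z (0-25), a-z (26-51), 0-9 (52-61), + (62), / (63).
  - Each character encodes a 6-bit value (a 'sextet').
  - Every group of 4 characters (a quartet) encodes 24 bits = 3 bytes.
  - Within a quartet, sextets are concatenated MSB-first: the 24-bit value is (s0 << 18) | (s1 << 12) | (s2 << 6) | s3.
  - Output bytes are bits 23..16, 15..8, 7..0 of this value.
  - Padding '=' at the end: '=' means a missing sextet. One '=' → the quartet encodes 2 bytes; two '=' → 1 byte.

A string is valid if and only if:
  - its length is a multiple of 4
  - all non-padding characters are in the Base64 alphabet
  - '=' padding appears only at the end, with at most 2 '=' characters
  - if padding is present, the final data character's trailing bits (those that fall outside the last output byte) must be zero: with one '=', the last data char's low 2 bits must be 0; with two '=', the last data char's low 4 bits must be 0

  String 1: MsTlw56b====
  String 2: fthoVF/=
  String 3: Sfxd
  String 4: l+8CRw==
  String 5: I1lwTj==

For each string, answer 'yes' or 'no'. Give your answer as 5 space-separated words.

Answer: no no yes yes no

Derivation:
String 1: 'MsTlw56b====' → invalid (4 pad chars (max 2))
String 2: 'fthoVF/=' → invalid (bad trailing bits)
String 3: 'Sfxd' → valid
String 4: 'l+8CRw==' → valid
String 5: 'I1lwTj==' → invalid (bad trailing bits)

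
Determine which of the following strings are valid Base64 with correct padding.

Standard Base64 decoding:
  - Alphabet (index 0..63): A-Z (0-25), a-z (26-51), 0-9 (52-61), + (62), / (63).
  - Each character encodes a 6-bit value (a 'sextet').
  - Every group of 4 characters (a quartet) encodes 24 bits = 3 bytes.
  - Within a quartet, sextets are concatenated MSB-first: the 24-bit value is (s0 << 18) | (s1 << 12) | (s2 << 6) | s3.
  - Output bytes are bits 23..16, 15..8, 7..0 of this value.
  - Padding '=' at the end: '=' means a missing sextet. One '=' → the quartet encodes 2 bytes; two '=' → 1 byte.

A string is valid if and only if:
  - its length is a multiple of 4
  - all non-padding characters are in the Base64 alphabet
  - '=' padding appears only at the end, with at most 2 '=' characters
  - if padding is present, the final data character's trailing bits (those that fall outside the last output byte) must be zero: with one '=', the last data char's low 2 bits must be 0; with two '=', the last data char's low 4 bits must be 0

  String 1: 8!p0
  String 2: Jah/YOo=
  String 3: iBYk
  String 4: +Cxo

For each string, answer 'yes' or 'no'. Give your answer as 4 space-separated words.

String 1: '8!p0' → invalid (bad char(s): ['!'])
String 2: 'Jah/YOo=' → valid
String 3: 'iBYk' → valid
String 4: '+Cxo' → valid

Answer: no yes yes yes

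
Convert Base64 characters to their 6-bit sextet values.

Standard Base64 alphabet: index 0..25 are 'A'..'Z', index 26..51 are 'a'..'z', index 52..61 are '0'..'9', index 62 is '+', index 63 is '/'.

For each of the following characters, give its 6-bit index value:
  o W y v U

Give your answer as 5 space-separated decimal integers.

'o': a..z range, 26 + ord('o') − ord('a') = 40
'W': A..Z range, ord('W') − ord('A') = 22
'y': a..z range, 26 + ord('y') − ord('a') = 50
'v': a..z range, 26 + ord('v') − ord('a') = 47
'U': A..Z range, ord('U') − ord('A') = 20

Answer: 40 22 50 47 20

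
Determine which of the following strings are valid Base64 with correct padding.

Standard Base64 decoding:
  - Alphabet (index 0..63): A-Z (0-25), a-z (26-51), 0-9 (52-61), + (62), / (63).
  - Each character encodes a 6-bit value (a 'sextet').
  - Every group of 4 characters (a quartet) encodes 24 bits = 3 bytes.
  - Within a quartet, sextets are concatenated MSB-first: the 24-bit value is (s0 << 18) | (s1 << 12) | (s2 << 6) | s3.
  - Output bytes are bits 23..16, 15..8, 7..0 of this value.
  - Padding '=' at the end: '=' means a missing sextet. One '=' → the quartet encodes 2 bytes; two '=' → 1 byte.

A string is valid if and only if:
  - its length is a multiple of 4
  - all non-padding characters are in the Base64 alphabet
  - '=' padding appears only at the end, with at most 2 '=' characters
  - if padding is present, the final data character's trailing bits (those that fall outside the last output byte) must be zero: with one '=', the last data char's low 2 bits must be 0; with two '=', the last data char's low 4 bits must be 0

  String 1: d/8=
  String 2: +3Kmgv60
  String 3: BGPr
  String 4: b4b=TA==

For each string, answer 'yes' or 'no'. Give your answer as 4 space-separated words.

Answer: yes yes yes no

Derivation:
String 1: 'd/8=' → valid
String 2: '+3Kmgv60' → valid
String 3: 'BGPr' → valid
String 4: 'b4b=TA==' → invalid (bad char(s): ['=']; '=' in middle)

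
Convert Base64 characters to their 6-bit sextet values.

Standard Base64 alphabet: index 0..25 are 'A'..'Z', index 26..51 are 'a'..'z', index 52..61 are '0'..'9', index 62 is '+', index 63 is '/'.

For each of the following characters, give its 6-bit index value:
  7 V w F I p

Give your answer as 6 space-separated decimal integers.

'7': 0..9 range, 52 + ord('7') − ord('0') = 59
'V': A..Z range, ord('V') − ord('A') = 21
'w': a..z range, 26 + ord('w') − ord('a') = 48
'F': A..Z range, ord('F') − ord('A') = 5
'I': A..Z range, ord('I') − ord('A') = 8
'p': a..z range, 26 + ord('p') − ord('a') = 41

Answer: 59 21 48 5 8 41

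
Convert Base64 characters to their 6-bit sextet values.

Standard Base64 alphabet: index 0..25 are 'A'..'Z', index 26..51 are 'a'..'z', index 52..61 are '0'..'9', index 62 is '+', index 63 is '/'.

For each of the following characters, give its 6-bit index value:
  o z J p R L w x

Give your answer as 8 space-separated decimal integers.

Answer: 40 51 9 41 17 11 48 49

Derivation:
'o': a..z range, 26 + ord('o') − ord('a') = 40
'z': a..z range, 26 + ord('z') − ord('a') = 51
'J': A..Z range, ord('J') − ord('A') = 9
'p': a..z range, 26 + ord('p') − ord('a') = 41
'R': A..Z range, ord('R') − ord('A') = 17
'L': A..Z range, ord('L') − ord('A') = 11
'w': a..z range, 26 + ord('w') − ord('a') = 48
'x': a..z range, 26 + ord('x') − ord('a') = 49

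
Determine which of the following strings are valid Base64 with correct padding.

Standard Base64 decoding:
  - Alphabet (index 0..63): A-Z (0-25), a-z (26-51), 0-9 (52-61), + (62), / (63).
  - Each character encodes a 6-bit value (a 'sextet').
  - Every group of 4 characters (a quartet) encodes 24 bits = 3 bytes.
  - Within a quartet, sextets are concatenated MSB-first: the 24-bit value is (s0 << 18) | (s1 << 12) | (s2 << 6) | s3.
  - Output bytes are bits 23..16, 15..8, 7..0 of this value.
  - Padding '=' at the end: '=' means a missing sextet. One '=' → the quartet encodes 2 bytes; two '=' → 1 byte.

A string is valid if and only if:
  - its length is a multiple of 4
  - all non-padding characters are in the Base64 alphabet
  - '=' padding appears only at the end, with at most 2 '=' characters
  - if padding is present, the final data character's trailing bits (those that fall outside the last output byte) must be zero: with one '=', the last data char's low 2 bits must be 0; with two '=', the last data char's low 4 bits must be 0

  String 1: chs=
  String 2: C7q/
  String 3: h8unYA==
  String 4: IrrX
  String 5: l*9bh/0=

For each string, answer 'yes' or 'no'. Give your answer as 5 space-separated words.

Answer: yes yes yes yes no

Derivation:
String 1: 'chs=' → valid
String 2: 'C7q/' → valid
String 3: 'h8unYA==' → valid
String 4: 'IrrX' → valid
String 5: 'l*9bh/0=' → invalid (bad char(s): ['*'])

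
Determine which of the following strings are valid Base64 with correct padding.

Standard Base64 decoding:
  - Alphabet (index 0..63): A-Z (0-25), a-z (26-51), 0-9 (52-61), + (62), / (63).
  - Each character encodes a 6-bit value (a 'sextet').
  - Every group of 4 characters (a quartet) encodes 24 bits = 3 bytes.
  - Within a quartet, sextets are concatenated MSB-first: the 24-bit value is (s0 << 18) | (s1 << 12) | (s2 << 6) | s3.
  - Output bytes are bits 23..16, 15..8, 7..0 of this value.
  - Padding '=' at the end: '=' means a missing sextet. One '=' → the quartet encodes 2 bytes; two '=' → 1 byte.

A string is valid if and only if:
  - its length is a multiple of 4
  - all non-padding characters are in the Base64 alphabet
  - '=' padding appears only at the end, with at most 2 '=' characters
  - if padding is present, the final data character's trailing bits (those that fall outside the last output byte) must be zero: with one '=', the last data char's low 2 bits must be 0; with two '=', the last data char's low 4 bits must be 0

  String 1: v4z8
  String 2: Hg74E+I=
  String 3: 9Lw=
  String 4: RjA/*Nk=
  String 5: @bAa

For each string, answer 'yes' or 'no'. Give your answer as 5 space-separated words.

Answer: yes yes yes no no

Derivation:
String 1: 'v4z8' → valid
String 2: 'Hg74E+I=' → valid
String 3: '9Lw=' → valid
String 4: 'RjA/*Nk=' → invalid (bad char(s): ['*'])
String 5: '@bAa' → invalid (bad char(s): ['@'])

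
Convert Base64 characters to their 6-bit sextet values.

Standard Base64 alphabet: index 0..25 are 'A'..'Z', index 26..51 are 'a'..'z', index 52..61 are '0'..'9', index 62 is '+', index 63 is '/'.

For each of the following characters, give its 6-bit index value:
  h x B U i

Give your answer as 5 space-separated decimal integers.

'h': a..z range, 26 + ord('h') − ord('a') = 33
'x': a..z range, 26 + ord('x') − ord('a') = 49
'B': A..Z range, ord('B') − ord('A') = 1
'U': A..Z range, ord('U') − ord('A') = 20
'i': a..z range, 26 + ord('i') − ord('a') = 34

Answer: 33 49 1 20 34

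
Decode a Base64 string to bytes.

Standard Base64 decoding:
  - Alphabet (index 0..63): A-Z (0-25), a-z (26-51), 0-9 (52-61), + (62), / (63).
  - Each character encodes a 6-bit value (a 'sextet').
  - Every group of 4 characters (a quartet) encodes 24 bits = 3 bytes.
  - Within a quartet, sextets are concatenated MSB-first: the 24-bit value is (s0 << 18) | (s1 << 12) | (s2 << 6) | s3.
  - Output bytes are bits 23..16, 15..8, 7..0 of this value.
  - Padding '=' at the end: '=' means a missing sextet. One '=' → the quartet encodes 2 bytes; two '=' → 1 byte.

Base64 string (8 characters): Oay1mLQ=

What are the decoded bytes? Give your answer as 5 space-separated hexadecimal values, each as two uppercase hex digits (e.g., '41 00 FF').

Answer: 39 AC B5 98 B4

Derivation:
After char 0 ('O'=14): chars_in_quartet=1 acc=0xE bytes_emitted=0
After char 1 ('a'=26): chars_in_quartet=2 acc=0x39A bytes_emitted=0
After char 2 ('y'=50): chars_in_quartet=3 acc=0xE6B2 bytes_emitted=0
After char 3 ('1'=53): chars_in_quartet=4 acc=0x39ACB5 -> emit 39 AC B5, reset; bytes_emitted=3
After char 4 ('m'=38): chars_in_quartet=1 acc=0x26 bytes_emitted=3
After char 5 ('L'=11): chars_in_quartet=2 acc=0x98B bytes_emitted=3
After char 6 ('Q'=16): chars_in_quartet=3 acc=0x262D0 bytes_emitted=3
Padding '=': partial quartet acc=0x262D0 -> emit 98 B4; bytes_emitted=5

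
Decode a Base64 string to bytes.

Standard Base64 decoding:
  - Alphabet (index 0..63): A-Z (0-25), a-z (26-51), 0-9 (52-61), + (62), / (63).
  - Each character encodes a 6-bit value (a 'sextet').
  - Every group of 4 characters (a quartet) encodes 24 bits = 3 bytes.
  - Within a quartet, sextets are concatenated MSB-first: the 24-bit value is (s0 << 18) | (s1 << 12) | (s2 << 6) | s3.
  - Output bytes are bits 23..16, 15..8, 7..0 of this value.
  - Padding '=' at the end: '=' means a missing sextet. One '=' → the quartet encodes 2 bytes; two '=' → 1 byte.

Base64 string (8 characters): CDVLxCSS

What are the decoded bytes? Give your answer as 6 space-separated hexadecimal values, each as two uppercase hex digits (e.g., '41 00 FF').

After char 0 ('C'=2): chars_in_quartet=1 acc=0x2 bytes_emitted=0
After char 1 ('D'=3): chars_in_quartet=2 acc=0x83 bytes_emitted=0
After char 2 ('V'=21): chars_in_quartet=3 acc=0x20D5 bytes_emitted=0
After char 3 ('L'=11): chars_in_quartet=4 acc=0x8354B -> emit 08 35 4B, reset; bytes_emitted=3
After char 4 ('x'=49): chars_in_quartet=1 acc=0x31 bytes_emitted=3
After char 5 ('C'=2): chars_in_quartet=2 acc=0xC42 bytes_emitted=3
After char 6 ('S'=18): chars_in_quartet=3 acc=0x31092 bytes_emitted=3
After char 7 ('S'=18): chars_in_quartet=4 acc=0xC42492 -> emit C4 24 92, reset; bytes_emitted=6

Answer: 08 35 4B C4 24 92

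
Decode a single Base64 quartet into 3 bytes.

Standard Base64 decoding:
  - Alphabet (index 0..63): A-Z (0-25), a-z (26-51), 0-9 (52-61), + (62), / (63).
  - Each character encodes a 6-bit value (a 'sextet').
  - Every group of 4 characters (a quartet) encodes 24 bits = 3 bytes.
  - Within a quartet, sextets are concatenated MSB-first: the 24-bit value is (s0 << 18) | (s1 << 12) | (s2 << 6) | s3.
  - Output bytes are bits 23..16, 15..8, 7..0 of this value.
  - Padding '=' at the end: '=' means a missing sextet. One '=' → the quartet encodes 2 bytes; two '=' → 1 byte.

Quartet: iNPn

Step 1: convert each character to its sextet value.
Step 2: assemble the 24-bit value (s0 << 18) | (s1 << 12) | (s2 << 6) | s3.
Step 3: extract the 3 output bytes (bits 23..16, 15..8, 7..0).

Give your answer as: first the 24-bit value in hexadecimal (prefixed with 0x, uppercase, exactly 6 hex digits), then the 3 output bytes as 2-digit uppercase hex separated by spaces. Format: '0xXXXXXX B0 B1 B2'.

Sextets: i=34, N=13, P=15, n=39
24-bit: (34<<18) | (13<<12) | (15<<6) | 39
      = 0x880000 | 0x00D000 | 0x0003C0 | 0x000027
      = 0x88D3E7
Bytes: (v>>16)&0xFF=88, (v>>8)&0xFF=D3, v&0xFF=E7

Answer: 0x88D3E7 88 D3 E7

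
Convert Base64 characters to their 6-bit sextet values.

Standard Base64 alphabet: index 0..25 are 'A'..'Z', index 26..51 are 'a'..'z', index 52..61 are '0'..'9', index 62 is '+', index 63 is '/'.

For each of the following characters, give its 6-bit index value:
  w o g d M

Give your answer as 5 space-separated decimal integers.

Answer: 48 40 32 29 12

Derivation:
'w': a..z range, 26 + ord('w') − ord('a') = 48
'o': a..z range, 26 + ord('o') − ord('a') = 40
'g': a..z range, 26 + ord('g') − ord('a') = 32
'd': a..z range, 26 + ord('d') − ord('a') = 29
'M': A..Z range, ord('M') − ord('A') = 12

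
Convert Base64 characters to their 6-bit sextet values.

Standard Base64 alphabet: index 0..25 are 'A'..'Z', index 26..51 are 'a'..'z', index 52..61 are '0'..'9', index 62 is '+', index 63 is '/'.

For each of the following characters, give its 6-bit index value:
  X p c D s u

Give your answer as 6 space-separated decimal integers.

Answer: 23 41 28 3 44 46

Derivation:
'X': A..Z range, ord('X') − ord('A') = 23
'p': a..z range, 26 + ord('p') − ord('a') = 41
'c': a..z range, 26 + ord('c') − ord('a') = 28
'D': A..Z range, ord('D') − ord('A') = 3
's': a..z range, 26 + ord('s') − ord('a') = 44
'u': a..z range, 26 + ord('u') − ord('a') = 46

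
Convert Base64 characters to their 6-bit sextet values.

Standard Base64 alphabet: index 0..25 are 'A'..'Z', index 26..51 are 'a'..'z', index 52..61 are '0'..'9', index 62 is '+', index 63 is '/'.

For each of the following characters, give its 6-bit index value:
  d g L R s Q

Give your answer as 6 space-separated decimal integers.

'd': a..z range, 26 + ord('d') − ord('a') = 29
'g': a..z range, 26 + ord('g') − ord('a') = 32
'L': A..Z range, ord('L') − ord('A') = 11
'R': A..Z range, ord('R') − ord('A') = 17
's': a..z range, 26 + ord('s') − ord('a') = 44
'Q': A..Z range, ord('Q') − ord('A') = 16

Answer: 29 32 11 17 44 16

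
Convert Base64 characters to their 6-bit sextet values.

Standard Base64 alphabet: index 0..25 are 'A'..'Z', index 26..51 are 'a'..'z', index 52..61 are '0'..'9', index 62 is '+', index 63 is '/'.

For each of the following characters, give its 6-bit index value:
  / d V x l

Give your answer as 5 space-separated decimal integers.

'/': index 63
'd': a..z range, 26 + ord('d') − ord('a') = 29
'V': A..Z range, ord('V') − ord('A') = 21
'x': a..z range, 26 + ord('x') − ord('a') = 49
'l': a..z range, 26 + ord('l') − ord('a') = 37

Answer: 63 29 21 49 37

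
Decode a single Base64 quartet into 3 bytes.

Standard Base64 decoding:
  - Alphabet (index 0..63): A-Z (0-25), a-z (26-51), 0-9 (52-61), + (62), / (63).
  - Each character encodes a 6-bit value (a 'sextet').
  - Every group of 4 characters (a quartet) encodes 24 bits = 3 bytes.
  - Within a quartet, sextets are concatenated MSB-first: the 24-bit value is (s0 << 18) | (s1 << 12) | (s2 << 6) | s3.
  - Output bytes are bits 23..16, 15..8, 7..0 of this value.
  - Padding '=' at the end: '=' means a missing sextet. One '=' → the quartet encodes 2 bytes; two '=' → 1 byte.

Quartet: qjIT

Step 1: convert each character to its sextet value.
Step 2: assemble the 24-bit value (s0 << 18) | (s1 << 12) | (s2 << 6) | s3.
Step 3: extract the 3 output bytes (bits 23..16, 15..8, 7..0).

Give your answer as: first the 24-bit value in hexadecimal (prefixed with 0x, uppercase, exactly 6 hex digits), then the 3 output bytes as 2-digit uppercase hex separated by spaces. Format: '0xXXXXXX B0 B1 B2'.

Sextets: q=42, j=35, I=8, T=19
24-bit: (42<<18) | (35<<12) | (8<<6) | 19
      = 0xA80000 | 0x023000 | 0x000200 | 0x000013
      = 0xAA3213
Bytes: (v>>16)&0xFF=AA, (v>>8)&0xFF=32, v&0xFF=13

Answer: 0xAA3213 AA 32 13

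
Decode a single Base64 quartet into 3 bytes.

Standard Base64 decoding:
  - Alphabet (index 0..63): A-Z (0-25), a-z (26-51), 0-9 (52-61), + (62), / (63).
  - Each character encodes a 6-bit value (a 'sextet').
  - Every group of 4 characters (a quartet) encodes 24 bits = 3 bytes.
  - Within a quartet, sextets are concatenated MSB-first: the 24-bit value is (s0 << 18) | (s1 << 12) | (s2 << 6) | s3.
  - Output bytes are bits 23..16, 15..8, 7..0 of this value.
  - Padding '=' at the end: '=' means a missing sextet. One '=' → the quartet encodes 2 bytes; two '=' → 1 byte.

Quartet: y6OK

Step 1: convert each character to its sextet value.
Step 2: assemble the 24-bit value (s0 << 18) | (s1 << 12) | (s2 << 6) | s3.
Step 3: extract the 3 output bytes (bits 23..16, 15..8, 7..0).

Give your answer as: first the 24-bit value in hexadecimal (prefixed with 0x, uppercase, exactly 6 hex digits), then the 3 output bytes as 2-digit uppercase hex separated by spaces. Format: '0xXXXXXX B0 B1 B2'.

Answer: 0xCBA38A CB A3 8A

Derivation:
Sextets: y=50, 6=58, O=14, K=10
24-bit: (50<<18) | (58<<12) | (14<<6) | 10
      = 0xC80000 | 0x03A000 | 0x000380 | 0x00000A
      = 0xCBA38A
Bytes: (v>>16)&0xFF=CB, (v>>8)&0xFF=A3, v&0xFF=8A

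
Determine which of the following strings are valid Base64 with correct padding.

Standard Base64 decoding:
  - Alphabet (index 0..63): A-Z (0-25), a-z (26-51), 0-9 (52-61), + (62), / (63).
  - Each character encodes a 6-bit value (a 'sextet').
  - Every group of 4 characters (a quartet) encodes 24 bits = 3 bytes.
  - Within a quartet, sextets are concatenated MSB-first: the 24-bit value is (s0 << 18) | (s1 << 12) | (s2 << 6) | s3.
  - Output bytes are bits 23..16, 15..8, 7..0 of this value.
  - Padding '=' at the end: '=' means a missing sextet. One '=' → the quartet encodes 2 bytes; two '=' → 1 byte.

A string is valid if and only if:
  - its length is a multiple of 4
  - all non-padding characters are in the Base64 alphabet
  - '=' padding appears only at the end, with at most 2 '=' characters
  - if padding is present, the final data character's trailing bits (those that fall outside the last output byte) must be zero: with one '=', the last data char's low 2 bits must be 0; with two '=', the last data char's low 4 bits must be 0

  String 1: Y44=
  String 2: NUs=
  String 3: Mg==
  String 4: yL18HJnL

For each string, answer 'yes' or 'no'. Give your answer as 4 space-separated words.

String 1: 'Y44=' → valid
String 2: 'NUs=' → valid
String 3: 'Mg==' → valid
String 4: 'yL18HJnL' → valid

Answer: yes yes yes yes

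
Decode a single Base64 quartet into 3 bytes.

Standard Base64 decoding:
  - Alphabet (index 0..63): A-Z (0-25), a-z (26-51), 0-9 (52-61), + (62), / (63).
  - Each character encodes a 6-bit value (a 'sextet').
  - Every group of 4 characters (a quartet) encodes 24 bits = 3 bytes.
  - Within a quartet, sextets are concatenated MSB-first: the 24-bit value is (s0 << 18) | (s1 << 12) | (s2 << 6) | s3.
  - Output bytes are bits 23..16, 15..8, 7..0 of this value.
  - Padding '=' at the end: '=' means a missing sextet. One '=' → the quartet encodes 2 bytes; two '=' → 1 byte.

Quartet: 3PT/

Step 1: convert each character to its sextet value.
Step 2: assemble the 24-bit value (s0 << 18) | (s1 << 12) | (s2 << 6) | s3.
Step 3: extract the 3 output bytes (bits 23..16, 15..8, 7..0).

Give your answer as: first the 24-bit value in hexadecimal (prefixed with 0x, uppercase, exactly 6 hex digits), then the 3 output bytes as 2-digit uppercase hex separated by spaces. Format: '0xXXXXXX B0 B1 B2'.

Sextets: 3=55, P=15, T=19, /=63
24-bit: (55<<18) | (15<<12) | (19<<6) | 63
      = 0xDC0000 | 0x00F000 | 0x0004C0 | 0x00003F
      = 0xDCF4FF
Bytes: (v>>16)&0xFF=DC, (v>>8)&0xFF=F4, v&0xFF=FF

Answer: 0xDCF4FF DC F4 FF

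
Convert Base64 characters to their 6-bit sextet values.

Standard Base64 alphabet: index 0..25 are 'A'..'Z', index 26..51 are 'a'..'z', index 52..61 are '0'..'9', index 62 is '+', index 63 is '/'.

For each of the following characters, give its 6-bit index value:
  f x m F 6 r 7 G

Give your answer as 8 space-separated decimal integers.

Answer: 31 49 38 5 58 43 59 6

Derivation:
'f': a..z range, 26 + ord('f') − ord('a') = 31
'x': a..z range, 26 + ord('x') − ord('a') = 49
'm': a..z range, 26 + ord('m') − ord('a') = 38
'F': A..Z range, ord('F') − ord('A') = 5
'6': 0..9 range, 52 + ord('6') − ord('0') = 58
'r': a..z range, 26 + ord('r') − ord('a') = 43
'7': 0..9 range, 52 + ord('7') − ord('0') = 59
'G': A..Z range, ord('G') − ord('A') = 6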